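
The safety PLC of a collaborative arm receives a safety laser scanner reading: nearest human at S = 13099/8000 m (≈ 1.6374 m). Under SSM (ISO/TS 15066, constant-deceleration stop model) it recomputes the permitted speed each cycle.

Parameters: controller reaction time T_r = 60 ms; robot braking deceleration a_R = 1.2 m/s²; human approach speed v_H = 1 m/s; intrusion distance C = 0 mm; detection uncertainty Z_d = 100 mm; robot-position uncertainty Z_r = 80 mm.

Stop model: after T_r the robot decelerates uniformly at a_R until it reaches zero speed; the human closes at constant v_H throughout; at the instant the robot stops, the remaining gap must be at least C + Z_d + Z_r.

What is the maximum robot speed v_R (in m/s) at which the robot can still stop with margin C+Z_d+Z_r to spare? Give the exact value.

v_R_max = 21/20 m/s = 1.0500 m/s

at the boundary: (5/12)·v² + (67/75)·v + (-11179/8000) = 0
  disc = (67/75)² − 4·(5/12)·(-11179/8000) = 1125721/360000 ; √disc = 1061/600
  v_R = (−(67/75) + 1061/600) / (2·(5/12)) = 21/20 m/s
check:
T_s = v_R/a_R = (21/20)/(6/5) = 0.8750 s
robot in T_r: 1.0500·0.0600 = 0.0630 m
braking distance = 1.0500²/(2·1.2000) = 0.4594 m
human over T_r+T_s: 1.0000·(0.0600+0.8750) = 0.9350 m
residual clearance needed = 0.0000+0.1000+0.0800 = 0.1800 m
sum ≈ 0.0630+0.4594+0.9350+0.1800 ≈ 1.6374 m = S ✓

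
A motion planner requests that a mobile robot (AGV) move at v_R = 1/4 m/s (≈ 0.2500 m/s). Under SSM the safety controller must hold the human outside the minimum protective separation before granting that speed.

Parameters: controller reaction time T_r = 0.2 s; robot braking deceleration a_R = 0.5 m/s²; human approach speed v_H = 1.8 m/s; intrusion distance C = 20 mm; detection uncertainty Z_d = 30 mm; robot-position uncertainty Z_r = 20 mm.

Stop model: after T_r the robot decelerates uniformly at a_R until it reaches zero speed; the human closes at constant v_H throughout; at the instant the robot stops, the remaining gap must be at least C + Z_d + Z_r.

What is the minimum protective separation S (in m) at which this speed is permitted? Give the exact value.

braking lasts T_s = (1/4)/(1/2) = 0.5000 s
reaction-phase robot travel = 0.2500·0.2000 = 0.0500 m
braking distance = 0.2500²/(2·0.5000) = 0.0625 m
human closes 1.8000·0.7000 = 1.2600 m
C+Z_d+Z_r = 0.0200+0.0300+0.0200 = 0.0700 m
S_min ≈ 0.0500+0.0625+1.2600+0.0700  ⇒  S_min = 577/400 m

S_min = 577/400 m = 1.4425 m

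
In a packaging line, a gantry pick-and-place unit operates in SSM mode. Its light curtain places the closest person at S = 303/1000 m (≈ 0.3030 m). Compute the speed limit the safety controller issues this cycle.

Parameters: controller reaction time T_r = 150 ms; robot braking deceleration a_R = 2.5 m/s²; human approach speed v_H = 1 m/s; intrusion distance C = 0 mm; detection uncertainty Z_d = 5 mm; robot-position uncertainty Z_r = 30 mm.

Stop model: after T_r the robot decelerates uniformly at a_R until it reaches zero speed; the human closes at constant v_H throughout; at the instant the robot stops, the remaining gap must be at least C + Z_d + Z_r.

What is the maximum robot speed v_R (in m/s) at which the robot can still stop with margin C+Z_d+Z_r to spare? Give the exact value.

collect terms ⇒ (1/5)·v_R² + (11/20)·v_R + (-59/500) = 0
  disc = (11/20)² − 4·(1/5)·(-59/500) = 3969/10000 ; √disc = 63/100
  v_R = (−(11/20) + 63/100) / (2·(1/5)) = 1/5 m/s
check:
braking lasts T_s = (1/5)/(5/2) = 0.0800 s
reaction-phase robot travel = 0.2000·0.1500 = 0.0300 m
robot under decel: 0.2000²/(2·2.5000) = 0.0080 m
person approaches 1.0000·(0.1500+0.0800) = 0.2300 m
residual clearance needed = 0.0000+0.0050+0.0300 = 0.0350 m
sum ≈ 0.0300+0.0080+0.2300+0.0350 ≈ 0.3030 m = S ✓

v_R_max = 1/5 m/s = 0.2000 m/s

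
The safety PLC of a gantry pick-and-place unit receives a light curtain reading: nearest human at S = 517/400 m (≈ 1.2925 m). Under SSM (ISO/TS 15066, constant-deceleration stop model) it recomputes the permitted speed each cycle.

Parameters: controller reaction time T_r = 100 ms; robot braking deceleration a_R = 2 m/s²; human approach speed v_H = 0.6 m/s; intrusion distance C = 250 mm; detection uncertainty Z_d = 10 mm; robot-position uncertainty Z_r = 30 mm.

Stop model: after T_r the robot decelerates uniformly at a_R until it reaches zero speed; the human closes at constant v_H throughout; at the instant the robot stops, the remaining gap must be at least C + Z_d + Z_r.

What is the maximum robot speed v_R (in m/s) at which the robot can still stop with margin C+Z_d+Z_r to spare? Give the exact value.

v_R_max = 13/10 m/s = 1.3000 m/s

at the boundary: (1/4)·v² + (2/5)·v + (-377/400) = 0
  disc = (2/5)² − 4·(1/4)·(-377/400) = 441/400 ; √disc = 21/20
  v_R = (−(2/5) + 21/20) / (2·(1/4)) = 13/10 m/s
check:
braking lasts T_s = (13/10)/2 = 0.6500 s
robot in T_r: 1.3000·0.1000 = 0.1300 m
robot under decel: 1.3000²/(2·2.0000) = 0.4225 m
person approaches 0.6000·(0.1000+0.6500) = 0.4500 m
residual clearance needed = 0.2500+0.0100+0.0300 = 0.2900 m
sum ≈ 0.1300+0.4225+0.4500+0.2900 ≈ 1.2925 m = S ✓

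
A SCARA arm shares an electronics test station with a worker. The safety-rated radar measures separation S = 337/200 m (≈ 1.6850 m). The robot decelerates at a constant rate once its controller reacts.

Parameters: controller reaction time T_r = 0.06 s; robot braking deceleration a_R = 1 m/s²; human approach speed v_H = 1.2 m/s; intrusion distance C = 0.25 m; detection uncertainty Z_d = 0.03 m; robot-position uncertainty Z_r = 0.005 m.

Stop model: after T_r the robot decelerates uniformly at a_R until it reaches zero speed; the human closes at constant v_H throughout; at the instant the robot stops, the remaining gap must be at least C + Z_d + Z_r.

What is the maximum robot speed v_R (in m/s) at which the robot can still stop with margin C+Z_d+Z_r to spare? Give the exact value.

v_R_max = 4/5 m/s = 0.8000 m/s

at the boundary: (1/2)·v² + (63/50)·v + (-166/125) = 0
  disc = (63/50)² − 4·(1/2)·(-166/125) = 10609/2500 ; √disc = 103/50
  v_R = (−(63/50) + 103/50) / (2·(1/2)) = 4/5 m/s
check:
stop time T_s = (4/5)/1 = 0.8000 s
robot in T_r: 0.8000·0.0600 = 0.0480 m
robot under decel: 0.8000²/(2·1.0000) = 0.3200 m
human over T_r+T_s: 1.2000·(0.0600+0.8000) = 1.0320 m
C+Z_d+Z_r = 0.2500+0.0300+0.0050 = 0.2850 m
sum ≈ 0.0480+0.3200+1.0320+0.2850 ≈ 1.6850 m = S ✓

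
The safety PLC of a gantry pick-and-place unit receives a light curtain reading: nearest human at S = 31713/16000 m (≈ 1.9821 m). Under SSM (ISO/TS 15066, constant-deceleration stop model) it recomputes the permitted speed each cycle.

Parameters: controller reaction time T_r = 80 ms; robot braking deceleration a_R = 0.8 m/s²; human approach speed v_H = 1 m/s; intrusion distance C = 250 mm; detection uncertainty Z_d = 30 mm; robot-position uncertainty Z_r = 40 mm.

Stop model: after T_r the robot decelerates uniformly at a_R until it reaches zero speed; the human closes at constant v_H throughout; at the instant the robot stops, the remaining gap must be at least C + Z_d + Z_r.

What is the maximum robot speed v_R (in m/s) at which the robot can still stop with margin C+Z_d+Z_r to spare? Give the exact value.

at the boundary: (5/8)·v² + (133/100)·v + (-25313/16000) = 0
  disc = (133/100)² − 4·(5/8)·(-25313/16000) = 915849/160000 ; √disc = 957/400
  v_R = (−(133/100) + 957/400) / (2·(5/8)) = 17/20 m/s
check:
stop time T_s = (17/20)/(4/5) = 1.0625 s
robot in T_r: 0.8500·0.0800 = 0.0680 m
robot covers 0.8500·1.0625 − ½·0.8000·1.0625² = 0.4516 m while stopping
human over T_r+T_s: 1.0000·(0.0800+1.0625) = 1.1425 m
margins: 0.2500+0.0300+0.0400 = 0.3200 m
sum ≈ 0.0680+0.4516+1.1425+0.3200 ≈ 1.9821 m = S ✓

v_R_max = 17/20 m/s = 0.8500 m/s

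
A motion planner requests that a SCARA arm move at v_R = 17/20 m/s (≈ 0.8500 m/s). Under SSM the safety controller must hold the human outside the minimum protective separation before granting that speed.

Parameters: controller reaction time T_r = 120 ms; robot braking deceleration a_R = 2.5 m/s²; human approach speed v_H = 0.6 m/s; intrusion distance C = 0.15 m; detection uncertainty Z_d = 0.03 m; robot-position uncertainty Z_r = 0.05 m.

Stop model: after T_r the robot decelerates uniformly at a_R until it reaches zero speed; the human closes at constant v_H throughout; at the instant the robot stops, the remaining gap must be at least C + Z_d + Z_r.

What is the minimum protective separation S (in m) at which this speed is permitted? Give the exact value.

T_s = v_R/a_R = (17/20)/(5/2) = 0.3400 s
robot covers v_R·T_r = 0.8500·0.1200 = 0.1020 m before braking
braking distance = 0.8500²/(2·2.5000) = 0.1445 m
person approaches 0.6000·(0.1200+0.3400) = 0.2760 m
residual clearance needed = 0.1500+0.0300+0.0500 = 0.2300 m
S_min ≈ 0.1020+0.1445+0.2760+0.2300  ⇒  S_min = 301/400 m

S_min = 301/400 m = 0.7525 m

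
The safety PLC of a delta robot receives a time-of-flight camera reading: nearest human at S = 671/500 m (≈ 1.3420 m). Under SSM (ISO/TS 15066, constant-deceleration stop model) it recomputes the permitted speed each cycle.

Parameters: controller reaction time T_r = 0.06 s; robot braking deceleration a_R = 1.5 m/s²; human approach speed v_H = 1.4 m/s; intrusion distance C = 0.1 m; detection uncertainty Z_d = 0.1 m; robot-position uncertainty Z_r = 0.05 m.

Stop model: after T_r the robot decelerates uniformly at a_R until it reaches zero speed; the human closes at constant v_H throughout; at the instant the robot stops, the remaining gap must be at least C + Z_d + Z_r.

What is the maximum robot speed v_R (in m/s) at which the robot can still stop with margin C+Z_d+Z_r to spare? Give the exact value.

at the boundary: (1/3)·v² + (149/150)·v + (-126/125) = 0
  disc = (149/150)² − 4·(1/3)·(-126/125) = 52441/22500 ; √disc = 229/150
  v_R = (−(149/150) + 229/150) / (2·(1/3)) = 4/5 m/s
check:
stop time T_s = (4/5)/(3/2) = 0.5333 s
robot in T_r: 0.8000·0.0600 = 0.0480 m
robot under decel: 0.8000²/(2·1.5000) = 0.2133 m
person approaches 1.4000·(0.0600+0.5333) = 0.8307 m
residual clearance needed = 0.1000+0.1000+0.0500 = 0.2500 m
sum ≈ 0.0480+0.2133+0.8307+0.2500 ≈ 1.3420 m = S ✓

v_R_max = 4/5 m/s = 0.8000 m/s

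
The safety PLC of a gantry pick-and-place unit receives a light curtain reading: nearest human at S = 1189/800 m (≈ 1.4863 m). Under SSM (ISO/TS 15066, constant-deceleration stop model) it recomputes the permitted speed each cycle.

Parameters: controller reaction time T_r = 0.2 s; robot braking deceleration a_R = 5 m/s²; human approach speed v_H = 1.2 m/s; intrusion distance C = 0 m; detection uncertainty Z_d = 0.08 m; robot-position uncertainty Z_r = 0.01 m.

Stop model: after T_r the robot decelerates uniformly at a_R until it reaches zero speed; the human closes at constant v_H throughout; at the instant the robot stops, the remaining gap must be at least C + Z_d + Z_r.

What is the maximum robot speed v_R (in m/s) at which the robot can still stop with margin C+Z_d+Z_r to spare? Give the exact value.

at the boundary: (1/10)·v² + (11/25)·v + (-37/32) = 0
  disc = (11/25)² − 4·(1/10)·(-37/32) = 6561/10000 ; √disc = 81/100
  v_R = (−(11/25) + 81/100) / (2·(1/10)) = 37/20 m/s
check:
stop time T_s = (37/20)/5 = 0.3700 s
robot in T_r: 1.8500·0.2000 = 0.3700 m
robot covers 1.8500·0.3700 − ½·5.0000·0.3700² = 0.3422 m while stopping
human closes 1.2000·0.5700 = 0.6840 m
residual clearance needed = 0.0000+0.0800+0.0100 = 0.0900 m
sum ≈ 0.3700+0.3422+0.6840+0.0900 ≈ 1.4863 m = S ✓

v_R_max = 37/20 m/s = 1.8500 m/s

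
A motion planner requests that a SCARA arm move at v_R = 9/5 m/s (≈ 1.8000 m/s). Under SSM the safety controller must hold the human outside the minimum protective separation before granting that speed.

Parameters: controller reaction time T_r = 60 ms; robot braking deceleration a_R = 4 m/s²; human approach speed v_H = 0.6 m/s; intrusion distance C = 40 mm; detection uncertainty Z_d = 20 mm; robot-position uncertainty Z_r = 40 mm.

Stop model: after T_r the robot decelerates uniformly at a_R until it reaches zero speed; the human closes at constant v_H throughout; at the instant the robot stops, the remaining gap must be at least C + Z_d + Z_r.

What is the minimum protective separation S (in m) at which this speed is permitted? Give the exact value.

S_min = 919/1000 m = 0.9190 m

T_s = v_R/a_R = (9/5)/4 = 0.4500 s
robot covers v_R·T_r = 1.8000·0.0600 = 0.1080 m before braking
braking distance = 1.8000²/(2·4.0000) = 0.4050 m
human over T_r+T_s: 0.6000·(0.0600+0.4500) = 0.3060 m
margins: 0.0400+0.0200+0.0400 = 0.1000 m
S_min ≈ 0.1080+0.4050+0.3060+0.1000  ⇒  S_min = 919/1000 m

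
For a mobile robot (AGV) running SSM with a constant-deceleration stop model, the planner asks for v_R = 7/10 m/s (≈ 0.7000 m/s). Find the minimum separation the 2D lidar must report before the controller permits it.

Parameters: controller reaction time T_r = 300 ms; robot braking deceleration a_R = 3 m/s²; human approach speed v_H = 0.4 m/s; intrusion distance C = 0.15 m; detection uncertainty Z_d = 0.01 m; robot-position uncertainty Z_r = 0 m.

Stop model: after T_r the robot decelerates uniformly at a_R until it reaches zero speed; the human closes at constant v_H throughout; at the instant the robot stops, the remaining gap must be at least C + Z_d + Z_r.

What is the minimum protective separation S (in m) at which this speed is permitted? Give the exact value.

T_s = v_R/a_R = (7/10)/3 = 0.2333 s
reaction-phase robot travel = 0.7000·0.3000 = 0.2100 m
robot covers 0.7000·0.2333 − ½·3.0000·0.2333² = 0.0817 m while stopping
person approaches 0.4000·(0.3000+0.2333) = 0.2133 m
residual clearance needed = 0.1500+0.0100+0.0000 = 0.1600 m
S_min ≈ 0.2100+0.0817+0.2133+0.1600  ⇒  S_min = 133/200 m

S_min = 133/200 m = 0.6650 m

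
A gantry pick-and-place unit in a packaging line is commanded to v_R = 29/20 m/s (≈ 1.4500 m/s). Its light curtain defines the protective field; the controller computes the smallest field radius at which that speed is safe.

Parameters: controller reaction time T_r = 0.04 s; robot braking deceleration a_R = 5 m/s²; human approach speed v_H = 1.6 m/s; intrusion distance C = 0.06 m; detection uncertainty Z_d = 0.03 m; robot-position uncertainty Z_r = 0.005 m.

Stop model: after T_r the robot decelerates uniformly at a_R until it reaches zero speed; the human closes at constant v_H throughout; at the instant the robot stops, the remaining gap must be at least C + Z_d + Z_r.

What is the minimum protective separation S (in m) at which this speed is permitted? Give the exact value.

S_min = 713/800 m = 0.8912 m

braking lasts T_s = (29/20)/5 = 0.2900 s
robot covers v_R·T_r = 1.4500·0.0400 = 0.0580 m before braking
braking distance = 1.4500²/(2·5.0000) = 0.2102 m
human closes 1.6000·0.3300 = 0.5280 m
residual clearance needed = 0.0600+0.0300+0.0050 = 0.0950 m
S_min ≈ 0.0580+0.2102+0.5280+0.0950  ⇒  S_min = 713/800 m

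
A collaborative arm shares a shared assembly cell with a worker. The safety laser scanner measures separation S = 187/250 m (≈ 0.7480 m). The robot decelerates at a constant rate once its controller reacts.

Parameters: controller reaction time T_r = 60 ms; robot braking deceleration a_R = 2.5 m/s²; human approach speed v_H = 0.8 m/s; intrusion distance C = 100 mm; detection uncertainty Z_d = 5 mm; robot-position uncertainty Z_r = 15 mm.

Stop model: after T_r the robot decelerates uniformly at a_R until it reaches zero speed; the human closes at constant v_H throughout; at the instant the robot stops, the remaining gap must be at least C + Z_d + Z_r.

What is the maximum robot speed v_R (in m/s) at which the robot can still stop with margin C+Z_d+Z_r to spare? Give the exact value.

collect terms ⇒ (1/5)·v_R² + (19/50)·v_R + (-29/50) = 0
  disc = (19/50)² − 4·(1/5)·(-29/50) = 1521/2500 ; √disc = 39/50
  v_R = (−(19/50) + 39/50) / (2·(1/5)) = 1 m/s
check:
T_s = v_R/a_R = 1/(5/2) = 0.4000 s
robot in T_r: 1.0000·0.0600 = 0.0600 m
robot under decel: 1.0000²/(2·2.5000) = 0.2000 m
person approaches 0.8000·(0.0600+0.4000) = 0.3680 m
C+Z_d+Z_r = 0.1000+0.0050+0.0150 = 0.1200 m
sum ≈ 0.0600+0.2000+0.3680+0.1200 ≈ 0.7480 m = S ✓

v_R_max = 1 m/s = 1.0000 m/s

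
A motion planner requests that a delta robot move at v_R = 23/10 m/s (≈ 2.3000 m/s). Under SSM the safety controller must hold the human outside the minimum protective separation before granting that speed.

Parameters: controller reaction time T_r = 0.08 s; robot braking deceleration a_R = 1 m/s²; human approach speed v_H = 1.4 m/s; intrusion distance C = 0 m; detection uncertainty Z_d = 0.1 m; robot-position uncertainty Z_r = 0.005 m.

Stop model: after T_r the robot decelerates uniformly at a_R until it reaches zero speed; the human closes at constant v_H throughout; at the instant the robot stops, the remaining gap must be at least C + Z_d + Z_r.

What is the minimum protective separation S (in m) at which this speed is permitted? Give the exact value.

stop time T_s = (23/10)/1 = 2.3000 s
robot covers v_R·T_r = 2.3000·0.0800 = 0.1840 m before braking
robot covers 2.3000·2.3000 − ½·1.0000·2.3000² = 2.6450 m while stopping
person approaches 1.4000·(0.0800+2.3000) = 3.3320 m
residual clearance needed = 0.0000+0.1000+0.0050 = 0.1050 m
S_min ≈ 0.1840+2.6450+3.3320+0.1050  ⇒  S_min = 3133/500 m

S_min = 3133/500 m = 6.2660 m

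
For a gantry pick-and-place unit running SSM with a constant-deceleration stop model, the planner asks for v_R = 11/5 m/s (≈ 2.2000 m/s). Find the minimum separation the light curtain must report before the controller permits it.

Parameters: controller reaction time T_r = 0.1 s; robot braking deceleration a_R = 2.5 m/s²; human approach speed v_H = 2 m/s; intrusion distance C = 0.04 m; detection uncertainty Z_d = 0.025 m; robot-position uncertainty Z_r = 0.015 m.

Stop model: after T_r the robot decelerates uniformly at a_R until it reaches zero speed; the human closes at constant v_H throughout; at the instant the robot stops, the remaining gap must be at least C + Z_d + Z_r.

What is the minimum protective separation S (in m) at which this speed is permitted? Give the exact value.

T_s = v_R/a_R = (11/5)/(5/2) = 0.8800 s
robot in T_r: 2.2000·0.1000 = 0.2200 m
robot under decel: 2.2000²/(2·2.5000) = 0.9680 m
person approaches 2.0000·(0.1000+0.8800) = 1.9600 m
margins: 0.0400+0.0250+0.0150 = 0.0800 m
S_min ≈ 0.2200+0.9680+1.9600+0.0800  ⇒  S_min = 807/250 m

S_min = 807/250 m = 3.2280 m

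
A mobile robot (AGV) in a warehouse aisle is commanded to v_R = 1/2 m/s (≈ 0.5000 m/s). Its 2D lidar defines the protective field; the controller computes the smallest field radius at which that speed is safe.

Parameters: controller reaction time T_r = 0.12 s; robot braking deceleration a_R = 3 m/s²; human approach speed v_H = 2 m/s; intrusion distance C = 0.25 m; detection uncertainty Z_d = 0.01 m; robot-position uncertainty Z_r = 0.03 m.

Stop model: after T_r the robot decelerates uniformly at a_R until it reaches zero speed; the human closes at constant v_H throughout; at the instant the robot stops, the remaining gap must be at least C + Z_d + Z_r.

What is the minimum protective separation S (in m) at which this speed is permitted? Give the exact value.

S_min = 193/200 m = 0.9650 m

stop time T_s = (1/2)/3 = 0.1667 s
robot covers v_R·T_r = 0.5000·0.1200 = 0.0600 m before braking
robot covers 0.5000·0.1667 − ½·3.0000·0.1667² = 0.0417 m while stopping
person approaches 2.0000·(0.1200+0.1667) = 0.5733 m
C+Z_d+Z_r = 0.2500+0.0100+0.0300 = 0.2900 m
S_min ≈ 0.0600+0.0417+0.5733+0.2900  ⇒  S_min = 193/200 m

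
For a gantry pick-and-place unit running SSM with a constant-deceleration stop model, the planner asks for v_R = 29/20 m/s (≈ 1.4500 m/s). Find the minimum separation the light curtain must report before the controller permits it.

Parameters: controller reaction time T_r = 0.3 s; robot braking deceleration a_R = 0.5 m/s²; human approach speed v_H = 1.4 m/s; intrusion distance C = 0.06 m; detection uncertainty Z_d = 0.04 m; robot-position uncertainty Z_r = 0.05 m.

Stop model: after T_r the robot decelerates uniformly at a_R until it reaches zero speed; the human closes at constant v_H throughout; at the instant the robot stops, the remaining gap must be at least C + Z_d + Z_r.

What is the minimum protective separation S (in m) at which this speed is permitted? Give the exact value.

T_s = v_R/a_R = (29/20)/(1/2) = 2.9000 s
robot in T_r: 1.4500·0.3000 = 0.4350 m
robot covers 1.4500·2.9000 − ½·0.5000·2.9000² = 2.1025 m while stopping
human over T_r+T_s: 1.4000·(0.3000+2.9000) = 4.4800 m
residual clearance needed = 0.0600+0.0400+0.0500 = 0.1500 m
S_min ≈ 0.4350+2.1025+4.4800+0.1500  ⇒  S_min = 2867/400 m

S_min = 2867/400 m = 7.1675 m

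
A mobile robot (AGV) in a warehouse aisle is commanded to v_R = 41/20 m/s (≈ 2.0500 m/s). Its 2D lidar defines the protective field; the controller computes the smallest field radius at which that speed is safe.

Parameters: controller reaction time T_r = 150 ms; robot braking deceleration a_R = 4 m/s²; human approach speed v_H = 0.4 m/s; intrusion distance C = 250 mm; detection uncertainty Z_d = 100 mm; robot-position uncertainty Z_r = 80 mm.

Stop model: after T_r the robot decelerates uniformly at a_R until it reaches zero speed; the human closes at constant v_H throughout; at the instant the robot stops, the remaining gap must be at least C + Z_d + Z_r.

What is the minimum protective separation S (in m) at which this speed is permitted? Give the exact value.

braking lasts T_s = (41/20)/4 = 0.5125 s
reaction-phase robot travel = 2.0500·0.1500 = 0.3075 m
braking distance = 2.0500²/(2·4.0000) = 0.5253 m
human closes 0.4000·0.6625 = 0.2650 m
residual clearance needed = 0.2500+0.1000+0.0800 = 0.4300 m
S_min ≈ 0.3075+0.5253+0.2650+0.4300  ⇒  S_min = 4889/3200 m

S_min = 4889/3200 m = 1.5278 m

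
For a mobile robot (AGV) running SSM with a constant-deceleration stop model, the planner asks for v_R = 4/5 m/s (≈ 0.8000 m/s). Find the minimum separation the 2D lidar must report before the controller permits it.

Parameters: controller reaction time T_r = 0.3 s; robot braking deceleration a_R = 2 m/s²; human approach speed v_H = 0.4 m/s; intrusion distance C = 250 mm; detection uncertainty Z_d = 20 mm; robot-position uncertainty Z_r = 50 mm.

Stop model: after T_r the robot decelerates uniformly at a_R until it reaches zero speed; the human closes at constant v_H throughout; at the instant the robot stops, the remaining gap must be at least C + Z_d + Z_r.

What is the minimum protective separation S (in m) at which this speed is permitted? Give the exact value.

braking lasts T_s = (4/5)/2 = 0.4000 s
robot in T_r: 0.8000·0.3000 = 0.2400 m
robot under decel: 0.8000²/(2·2.0000) = 0.1600 m
human over T_r+T_s: 0.4000·(0.3000+0.4000) = 0.2800 m
margins: 0.2500+0.0200+0.0500 = 0.3200 m
S_min ≈ 0.2400+0.1600+0.2800+0.3200  ⇒  S_min = 1 m

S_min = 1 m = 1.0000 m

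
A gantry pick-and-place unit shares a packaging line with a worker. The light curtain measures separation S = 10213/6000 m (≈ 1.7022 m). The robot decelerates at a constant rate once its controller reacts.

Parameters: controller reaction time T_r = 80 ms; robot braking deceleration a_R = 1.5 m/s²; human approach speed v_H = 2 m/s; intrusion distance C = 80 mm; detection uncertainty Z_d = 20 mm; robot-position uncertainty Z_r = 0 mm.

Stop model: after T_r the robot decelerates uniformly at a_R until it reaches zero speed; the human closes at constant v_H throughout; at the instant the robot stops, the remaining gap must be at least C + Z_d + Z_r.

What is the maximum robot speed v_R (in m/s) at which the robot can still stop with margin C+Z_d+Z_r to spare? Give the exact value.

collect terms ⇒ (1/3)·v_R² + (106/75)·v_R + (-8653/6000) = 0
  disc = (106/75)² − 4·(1/3)·(-8653/6000) = 9801/2500 ; √disc = 99/50
  v_R = (−(106/75) + 99/50) / (2·(1/3)) = 17/20 m/s
check:
stop time T_s = (17/20)/(3/2) = 0.5667 s
reaction-phase robot travel = 0.8500·0.0800 = 0.0680 m
braking distance = 0.8500²/(2·1.5000) = 0.2408 m
person approaches 2.0000·(0.0800+0.5667) = 1.2933 m
C+Z_d+Z_r = 0.0800+0.0200+0.0000 = 0.1000 m
sum ≈ 0.0680+0.2408+1.2933+0.1000 ≈ 1.7022 m = S ✓

v_R_max = 17/20 m/s = 0.8500 m/s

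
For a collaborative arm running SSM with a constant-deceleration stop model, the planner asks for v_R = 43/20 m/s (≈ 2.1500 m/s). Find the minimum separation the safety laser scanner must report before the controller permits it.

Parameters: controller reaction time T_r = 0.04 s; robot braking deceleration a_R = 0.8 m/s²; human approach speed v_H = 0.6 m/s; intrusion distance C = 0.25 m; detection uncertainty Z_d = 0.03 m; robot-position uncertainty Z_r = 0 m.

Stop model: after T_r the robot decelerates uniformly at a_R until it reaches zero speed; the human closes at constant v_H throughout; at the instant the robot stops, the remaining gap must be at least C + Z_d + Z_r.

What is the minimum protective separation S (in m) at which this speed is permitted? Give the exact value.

T_s = v_R/a_R = (43/20)/(4/5) = 2.6875 s
robot in T_r: 2.1500·0.0400 = 0.0860 m
robot covers 2.1500·2.6875 − ½·0.8000·2.6875² = 2.8891 m while stopping
human closes 0.6000·2.7275 = 1.6365 m
residual clearance needed = 0.2500+0.0300+0.0000 = 0.2800 m
S_min ≈ 0.0860+2.8891+1.6365+0.2800  ⇒  S_min = 15653/3200 m

S_min = 15653/3200 m = 4.8916 m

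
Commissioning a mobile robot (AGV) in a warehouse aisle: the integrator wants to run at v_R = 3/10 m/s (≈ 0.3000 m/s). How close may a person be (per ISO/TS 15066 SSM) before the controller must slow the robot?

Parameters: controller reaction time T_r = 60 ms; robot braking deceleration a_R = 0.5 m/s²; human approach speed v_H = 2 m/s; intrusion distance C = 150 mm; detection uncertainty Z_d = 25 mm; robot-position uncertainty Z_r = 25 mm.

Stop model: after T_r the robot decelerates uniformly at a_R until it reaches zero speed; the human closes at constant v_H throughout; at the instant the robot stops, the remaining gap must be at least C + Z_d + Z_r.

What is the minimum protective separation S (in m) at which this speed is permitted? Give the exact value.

T_s = v_R/a_R = (3/10)/(1/2) = 0.6000 s
reaction-phase robot travel = 0.3000·0.0600 = 0.0180 m
robot covers 0.3000·0.6000 − ½·0.5000·0.6000² = 0.0900 m while stopping
human closes 2.0000·0.6600 = 1.3200 m
residual clearance needed = 0.1500+0.0250+0.0250 = 0.2000 m
S_min ≈ 0.0180+0.0900+1.3200+0.2000  ⇒  S_min = 407/250 m

S_min = 407/250 m = 1.6280 m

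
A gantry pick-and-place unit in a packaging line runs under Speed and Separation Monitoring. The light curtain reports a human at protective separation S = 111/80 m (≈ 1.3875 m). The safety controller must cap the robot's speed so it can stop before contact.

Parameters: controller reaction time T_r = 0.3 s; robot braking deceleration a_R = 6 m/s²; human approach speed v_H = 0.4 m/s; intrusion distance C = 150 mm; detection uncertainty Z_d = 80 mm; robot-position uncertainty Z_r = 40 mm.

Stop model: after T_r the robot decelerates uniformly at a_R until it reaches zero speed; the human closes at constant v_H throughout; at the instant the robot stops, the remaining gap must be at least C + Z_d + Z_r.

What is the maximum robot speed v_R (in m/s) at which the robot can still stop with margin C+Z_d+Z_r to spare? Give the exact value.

at the boundary: (1/12)·v² + (11/30)·v + (-399/400) = 0
  disc = (11/30)² − 4·(1/12)·(-399/400) = 1681/3600 ; √disc = 41/60
  v_R = (−(11/30) + 41/60) / (2·(1/12)) = 19/10 m/s
check:
braking lasts T_s = (19/10)/6 = 0.3167 s
robot in T_r: 1.9000·0.3000 = 0.5700 m
robot under decel: 1.9000²/(2·6.0000) = 0.3008 m
human closes 0.4000·0.6167 = 0.2467 m
residual clearance needed = 0.1500+0.0800+0.0400 = 0.2700 m
sum ≈ 0.5700+0.3008+0.2467+0.2700 ≈ 1.3875 m = S ✓

v_R_max = 19/10 m/s = 1.9000 m/s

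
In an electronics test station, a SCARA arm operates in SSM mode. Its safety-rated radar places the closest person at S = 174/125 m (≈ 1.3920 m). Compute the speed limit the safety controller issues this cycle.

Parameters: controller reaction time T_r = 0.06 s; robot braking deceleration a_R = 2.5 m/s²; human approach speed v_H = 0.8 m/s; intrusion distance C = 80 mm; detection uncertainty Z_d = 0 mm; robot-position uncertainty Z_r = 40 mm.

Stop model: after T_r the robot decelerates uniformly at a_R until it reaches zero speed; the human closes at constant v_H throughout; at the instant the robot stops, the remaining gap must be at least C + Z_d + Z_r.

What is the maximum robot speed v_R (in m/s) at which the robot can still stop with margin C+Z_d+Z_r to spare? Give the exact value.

v_R_max = 17/10 m/s = 1.7000 m/s

collect terms ⇒ (1/5)·v_R² + (19/50)·v_R + (-153/125) = 0
  disc = (19/50)² − 4·(1/5)·(-153/125) = 2809/2500 ; √disc = 53/50
  v_R = (−(19/50) + 53/50) / (2·(1/5)) = 17/10 m/s
check:
T_s = v_R/a_R = (17/10)/(5/2) = 0.6800 s
reaction-phase robot travel = 1.7000·0.0600 = 0.1020 m
braking distance = 1.7000²/(2·2.5000) = 0.5780 m
person approaches 0.8000·(0.0600+0.6800) = 0.5920 m
C+Z_d+Z_r = 0.0800+0.0000+0.0400 = 0.1200 m
sum ≈ 0.1020+0.5780+0.5920+0.1200 ≈ 1.3920 m = S ✓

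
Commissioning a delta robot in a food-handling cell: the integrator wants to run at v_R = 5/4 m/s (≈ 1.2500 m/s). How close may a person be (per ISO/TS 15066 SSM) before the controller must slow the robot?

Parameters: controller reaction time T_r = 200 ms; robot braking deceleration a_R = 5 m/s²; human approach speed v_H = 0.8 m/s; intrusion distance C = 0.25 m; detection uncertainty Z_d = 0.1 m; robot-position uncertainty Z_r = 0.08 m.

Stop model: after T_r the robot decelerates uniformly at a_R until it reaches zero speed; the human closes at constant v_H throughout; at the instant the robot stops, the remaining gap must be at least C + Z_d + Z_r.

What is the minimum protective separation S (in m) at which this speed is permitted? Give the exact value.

S_min = 957/800 m = 1.1963 m

stop time T_s = (5/4)/5 = 0.2500 s
robot covers v_R·T_r = 1.2500·0.2000 = 0.2500 m before braking
robot under decel: 1.2500²/(2·5.0000) = 0.1562 m
person approaches 0.8000·(0.2000+0.2500) = 0.3600 m
margins: 0.2500+0.1000+0.0800 = 0.4300 m
S_min ≈ 0.2500+0.1562+0.3600+0.4300  ⇒  S_min = 957/800 m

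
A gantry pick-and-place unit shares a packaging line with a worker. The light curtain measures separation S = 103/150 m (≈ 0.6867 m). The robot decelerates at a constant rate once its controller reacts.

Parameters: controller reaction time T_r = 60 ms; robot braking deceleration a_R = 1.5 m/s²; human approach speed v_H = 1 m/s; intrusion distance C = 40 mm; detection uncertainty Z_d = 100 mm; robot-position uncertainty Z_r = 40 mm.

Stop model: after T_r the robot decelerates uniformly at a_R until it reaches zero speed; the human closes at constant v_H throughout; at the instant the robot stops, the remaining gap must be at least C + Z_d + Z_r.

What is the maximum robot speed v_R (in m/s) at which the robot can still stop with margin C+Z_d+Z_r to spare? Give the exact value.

v_R_max = 1/2 m/s = 0.5000 m/s

at the boundary: (1/3)·v² + (109/150)·v + (-67/150) = 0
  disc = (109/150)² − 4·(1/3)·(-67/150) = 2809/2500 ; √disc = 53/50
  v_R = (−(109/150) + 53/50) / (2·(1/3)) = 1/2 m/s
check:
T_s = v_R/a_R = (1/2)/(3/2) = 0.3333 s
robot in T_r: 0.5000·0.0600 = 0.0300 m
robot under decel: 0.5000²/(2·1.5000) = 0.0833 m
person approaches 1.0000·(0.0600+0.3333) = 0.3933 m
residual clearance needed = 0.0400+0.1000+0.0400 = 0.1800 m
sum ≈ 0.0300+0.0833+0.3933+0.1800 ≈ 0.6867 m = S ✓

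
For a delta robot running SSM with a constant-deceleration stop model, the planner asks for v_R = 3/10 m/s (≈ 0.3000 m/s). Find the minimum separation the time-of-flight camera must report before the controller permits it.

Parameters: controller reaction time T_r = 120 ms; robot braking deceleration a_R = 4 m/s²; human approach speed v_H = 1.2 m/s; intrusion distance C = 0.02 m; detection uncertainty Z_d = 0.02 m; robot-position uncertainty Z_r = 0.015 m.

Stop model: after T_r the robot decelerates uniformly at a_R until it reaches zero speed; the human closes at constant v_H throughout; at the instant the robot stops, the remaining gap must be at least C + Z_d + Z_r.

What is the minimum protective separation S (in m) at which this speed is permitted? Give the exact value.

T_s = v_R/a_R = (3/10)/4 = 0.0750 s
robot covers v_R·T_r = 0.3000·0.1200 = 0.0360 m before braking
braking distance = 0.3000²/(2·4.0000) = 0.0112 m
person approaches 1.2000·(0.1200+0.0750) = 0.2340 m
C+Z_d+Z_r = 0.0200+0.0200+0.0150 = 0.0550 m
S_min ≈ 0.0360+0.0112+0.2340+0.0550  ⇒  S_min = 269/800 m

S_min = 269/800 m = 0.3362 m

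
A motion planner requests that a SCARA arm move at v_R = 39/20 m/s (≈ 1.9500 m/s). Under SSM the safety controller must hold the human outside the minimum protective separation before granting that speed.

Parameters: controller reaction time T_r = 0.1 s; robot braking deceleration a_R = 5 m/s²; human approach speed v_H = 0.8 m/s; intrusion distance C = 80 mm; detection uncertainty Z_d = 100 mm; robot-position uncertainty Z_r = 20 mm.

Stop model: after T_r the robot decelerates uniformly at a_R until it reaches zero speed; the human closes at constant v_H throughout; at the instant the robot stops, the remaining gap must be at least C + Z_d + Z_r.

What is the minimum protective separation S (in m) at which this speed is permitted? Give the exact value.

S_min = 4669/4000 m = 1.1672 m

T_s = v_R/a_R = (39/20)/5 = 0.3900 s
robot covers v_R·T_r = 1.9500·0.1000 = 0.1950 m before braking
braking distance = 1.9500²/(2·5.0000) = 0.3802 m
human closes 0.8000·0.4900 = 0.3920 m
residual clearance needed = 0.0800+0.1000+0.0200 = 0.2000 m
S_min ≈ 0.1950+0.3802+0.3920+0.2000  ⇒  S_min = 4669/4000 m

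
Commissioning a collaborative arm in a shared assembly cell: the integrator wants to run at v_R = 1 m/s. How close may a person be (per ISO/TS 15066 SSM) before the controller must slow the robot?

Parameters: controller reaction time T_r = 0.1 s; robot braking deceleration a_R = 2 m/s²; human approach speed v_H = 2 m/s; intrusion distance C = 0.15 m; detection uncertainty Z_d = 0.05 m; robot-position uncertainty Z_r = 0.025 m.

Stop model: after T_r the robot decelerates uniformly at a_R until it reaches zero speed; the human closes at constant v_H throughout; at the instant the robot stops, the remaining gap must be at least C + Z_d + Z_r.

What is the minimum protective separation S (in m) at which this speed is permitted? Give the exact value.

braking lasts T_s = 1/2 = 0.5000 s
robot in T_r: 1.0000·0.1000 = 0.1000 m
robot covers 1.0000·0.5000 − ½·2.0000·0.5000² = 0.2500 m while stopping
human closes 2.0000·0.6000 = 1.2000 m
C+Z_d+Z_r = 0.1500+0.0500+0.0250 = 0.2250 m
S_min ≈ 0.1000+0.2500+1.2000+0.2250  ⇒  S_min = 71/40 m

S_min = 71/40 m = 1.7750 m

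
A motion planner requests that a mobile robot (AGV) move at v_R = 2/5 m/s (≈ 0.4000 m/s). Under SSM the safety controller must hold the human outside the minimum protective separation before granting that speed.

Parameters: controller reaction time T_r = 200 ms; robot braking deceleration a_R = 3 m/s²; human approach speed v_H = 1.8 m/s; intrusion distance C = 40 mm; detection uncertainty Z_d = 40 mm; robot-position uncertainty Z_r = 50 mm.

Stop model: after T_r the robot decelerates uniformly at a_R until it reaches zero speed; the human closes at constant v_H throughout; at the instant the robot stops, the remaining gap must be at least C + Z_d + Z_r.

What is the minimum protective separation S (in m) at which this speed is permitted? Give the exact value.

stop time T_s = (2/5)/3 = 0.1333 s
reaction-phase robot travel = 0.4000·0.2000 = 0.0800 m
robot under decel: 0.4000²/(2·3.0000) = 0.0267 m
person approaches 1.8000·(0.2000+0.1333) = 0.6000 m
residual clearance needed = 0.0400+0.0400+0.0500 = 0.1300 m
S_min ≈ 0.0800+0.0267+0.6000+0.1300  ⇒  S_min = 251/300 m

S_min = 251/300 m = 0.8367 m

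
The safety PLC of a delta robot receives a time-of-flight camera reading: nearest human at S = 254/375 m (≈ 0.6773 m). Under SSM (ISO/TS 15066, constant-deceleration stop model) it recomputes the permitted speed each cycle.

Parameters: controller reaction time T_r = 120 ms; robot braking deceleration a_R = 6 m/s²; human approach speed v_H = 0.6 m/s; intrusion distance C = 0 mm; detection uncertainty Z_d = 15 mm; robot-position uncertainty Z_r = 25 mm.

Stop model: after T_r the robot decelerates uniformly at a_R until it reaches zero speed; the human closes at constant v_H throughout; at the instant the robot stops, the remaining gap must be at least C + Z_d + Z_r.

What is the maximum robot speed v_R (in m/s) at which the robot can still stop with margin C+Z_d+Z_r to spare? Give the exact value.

v_R_max = 8/5 m/s = 1.6000 m/s

collect terms ⇒ (1/12)·v_R² + (11/50)·v_R + (-212/375) = 0
  disc = (11/50)² − 4·(1/12)·(-212/375) = 5329/22500 ; √disc = 73/150
  v_R = (−(11/50) + 73/150) / (2·(1/12)) = 8/5 m/s
check:
stop time T_s = (8/5)/6 = 0.2667 s
robot in T_r: 1.6000·0.1200 = 0.1920 m
robot under decel: 1.6000²/(2·6.0000) = 0.2133 m
human closes 0.6000·0.3867 = 0.2320 m
margins: 0.0000+0.0150+0.0250 = 0.0400 m
sum ≈ 0.1920+0.2133+0.2320+0.0400 ≈ 0.6773 m = S ✓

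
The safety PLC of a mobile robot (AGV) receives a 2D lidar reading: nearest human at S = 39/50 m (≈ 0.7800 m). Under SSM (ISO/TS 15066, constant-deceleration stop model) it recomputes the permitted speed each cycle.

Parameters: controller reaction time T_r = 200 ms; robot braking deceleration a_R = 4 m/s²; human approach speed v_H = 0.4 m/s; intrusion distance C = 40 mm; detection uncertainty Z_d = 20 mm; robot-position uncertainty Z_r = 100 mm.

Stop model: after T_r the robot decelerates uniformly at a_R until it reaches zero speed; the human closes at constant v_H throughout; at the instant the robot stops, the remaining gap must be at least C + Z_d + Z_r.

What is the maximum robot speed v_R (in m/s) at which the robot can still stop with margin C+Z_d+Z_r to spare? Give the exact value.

v_R_max = 6/5 m/s = 1.2000 m/s

at the boundary: (1/8)·v² + (3/10)·v + (-27/50) = 0
  disc = (3/10)² − 4·(1/8)·(-27/50) = 9/25 ; √disc = 3/5
  v_R = (−(3/10) + 3/5) / (2·(1/8)) = 6/5 m/s
check:
braking lasts T_s = (6/5)/4 = 0.3000 s
robot covers v_R·T_r = 1.2000·0.2000 = 0.2400 m before braking
robot under decel: 1.2000²/(2·4.0000) = 0.1800 m
human over T_r+T_s: 0.4000·(0.2000+0.3000) = 0.2000 m
C+Z_d+Z_r = 0.0400+0.0200+0.1000 = 0.1600 m
sum ≈ 0.2400+0.1800+0.2000+0.1600 ≈ 0.7800 m = S ✓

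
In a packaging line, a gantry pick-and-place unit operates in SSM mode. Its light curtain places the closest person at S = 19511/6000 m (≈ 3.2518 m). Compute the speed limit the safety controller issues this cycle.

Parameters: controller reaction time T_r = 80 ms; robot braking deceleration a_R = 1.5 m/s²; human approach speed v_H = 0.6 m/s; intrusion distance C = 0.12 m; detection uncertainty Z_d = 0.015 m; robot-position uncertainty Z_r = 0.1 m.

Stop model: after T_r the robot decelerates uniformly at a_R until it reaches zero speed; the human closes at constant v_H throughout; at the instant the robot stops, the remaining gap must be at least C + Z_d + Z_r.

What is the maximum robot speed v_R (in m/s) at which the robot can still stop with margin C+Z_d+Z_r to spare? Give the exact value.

v_R_max = 47/20 m/s = 2.3500 m/s

quadratic (1/3)·v² + (12/25)·v + (-17813/6000) = 0
  disc = (12/25)² − 4·(1/3)·(-17813/6000) = 94249/22500 ; √disc = 307/150
  v_R = (−(12/25) + 307/150) / (2·(1/3)) = 47/20 m/s
check:
braking lasts T_s = (47/20)/(3/2) = 1.5667 s
robot covers v_R·T_r = 2.3500·0.0800 = 0.1880 m before braking
braking distance = 2.3500²/(2·1.5000) = 1.8408 m
human over T_r+T_s: 0.6000·(0.0800+1.5667) = 0.9880 m
C+Z_d+Z_r = 0.1200+0.0150+0.1000 = 0.2350 m
sum ≈ 0.1880+1.8408+0.9880+0.2350 ≈ 3.2518 m = S ✓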